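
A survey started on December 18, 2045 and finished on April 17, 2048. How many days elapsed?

December 18, 2045 → December 18, 2046: 365 days.
December 18, 2046 → December 18, 2047: 365 days.
December 2047: 31 − 18 = 13 days remain.
Then January (31), February 2048 (29), March (31): 31 + 29 + 31 = 91 days.
April 1–17, 2048: 17 days.
Residual: 121 days.
Total: 851 days.

851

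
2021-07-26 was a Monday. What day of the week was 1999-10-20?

Wednesday

Count forward from the earlier date (October 20, 1999) to the later (July 26, 2021):
Day-of-year of October 20, 1999: 293.
Day-of-year of July 26, 2021: 207.
1999 has 365 days, so 365 − 293 = 72 days remain in 1999.
Full years 2000–2020: 15 common + 6 leap = 15×365 + 6×366 = 7671 days.
Total: 72 + 7671 + 207 = 7950 days.
7950 mod 7 = 5, so 5 days before Monday is Wednesday.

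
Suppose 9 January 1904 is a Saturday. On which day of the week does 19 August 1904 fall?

January 1904: 31 − 9 = 22 days remain.
Then February 1904 (29), March (31), April (30), May (31), June (30), July (31): 29 + 31 + 30 + 31 + 30 + 31 = 182 days.
August 1–19, 1904: 19 days.
Total: 22 + 182 + 19 = 223 days.
223 mod 7 = 6, so 6 days after Saturday is Friday.

Friday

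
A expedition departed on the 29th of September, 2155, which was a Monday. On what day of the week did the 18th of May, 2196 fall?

Day-of-year of September 29, 2155: 272.
Day-of-year of May 18, 2196: 139.
2155 has 365 days, so 365 − 272 = 93 days remain in 2155.
Full years 2156–2195: 30 common + 10 leap = 30×365 + 10×366 = 14610 days.
Total: 93 + 14610 + 139 = 14842 days.
14842 mod 7 = 2, so 2 days after Monday is Wednesday.

Wednesday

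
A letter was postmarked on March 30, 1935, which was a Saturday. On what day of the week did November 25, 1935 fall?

Monday

March 1935: 31 − 30 = 1 day remains.
Then April (30), May (31), June (30), July (31), August (31), September (30), October (31): 30 + 31 + 30 + 31 + 31 + 30 + 31 = 214 days.
November 1–25, 1935: 25 days.
Total: 1 + 214 + 25 = 240 days.
240 mod 7 = 2, so 2 days after Saturday is Monday.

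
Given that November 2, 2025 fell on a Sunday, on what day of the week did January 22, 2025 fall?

Count forward from the earlier date (January 22, 2025) to the later (November 2, 2025):
January 2025: 31 − 22 = 9 days remain.
Then 9 full months totalling 273 days.
November 1–2, 2025: 2 days.
Total: 9 + 273 + 2 = 284 days.
284 mod 7 = 4, so 4 days before Sunday is Wednesday.

Wednesday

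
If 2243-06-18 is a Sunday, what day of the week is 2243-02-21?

Count forward from the earlier date (February 21, 2243) to the later (June 18, 2243):
February 2243: 28 − 21 = 7 days remain (2243 is not a leap year, so February has 28 days).
Then March (31), April (30), May (31): 31 + 30 + 31 = 92 days.
June 1–18, 2243: 18 days.
Total: 7 + 92 + 18 = 117 days.
117 mod 7 = 5, so 5 days before Sunday is Tuesday.

Tuesday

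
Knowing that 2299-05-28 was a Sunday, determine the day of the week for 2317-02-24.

From May 28, 2299 to May 28, 2316: 17 years, of which 4 contain a Feb 29 — 13×365 + 4×366 = 6209 days.
(2300 is not a leap year (divisible by 100 but not 400).)
May 2316: 31 − 28 = 3 days remain.
Then June (30), July (31), August (31), September (30), October (31), November (30), December (31), January (31): 30 + 31 + 31 + 30 + 31 + 30 + 31 + 31 = 245 days.
February 1–24, 2317: 24 days (2317 is not a leap year).
Residual: 272 days.
Total: 6481 days.
6481 mod 7 = 6, so 6 days after Sunday is Saturday.

Saturday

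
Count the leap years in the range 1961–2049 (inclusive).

Years divisible by 4: 1964, 1968, …, 2048 — 22 in all.
2000 is divisible by 400, so still leap.
No century exceptions apply. Count: 22.

22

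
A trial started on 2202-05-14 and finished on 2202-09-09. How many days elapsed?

118

May 2202: 31 − 14 = 17 days remain.
Then June (30), July (31), August (31): 30 + 31 + 31 = 92 days.
September 1–9, 2202: 9 days.
Total: 17 + 92 + 9 = 118 days.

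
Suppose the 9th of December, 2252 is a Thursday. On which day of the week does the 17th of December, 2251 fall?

Count forward from the earlier date (December 17, 2251) to the later (December 9, 2252):
December 2251: 31 − 17 = 14 days remain.
Then 11 full months totalling 335 days.
December 1–9, 2252: 9 days.
Total: 14 + 335 + 9 = 358 days.
358 mod 7 = 1, so 1 day before Thursday is Wednesday.

Wednesday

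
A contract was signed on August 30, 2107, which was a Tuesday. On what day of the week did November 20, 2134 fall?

Saturday

Day-of-year of August 30, 2107: 242.
Day-of-year of November 20, 2134: 324.
2107 has 365 days, so 365 − 242 = 123 days remain in 2107.
Full years 2108–2133: 19 common + 7 leap = 19×365 + 7×366 = 9497 days.
Total: 123 + 9497 + 324 = 9944 days.
9944 mod 7 = 4, so 4 days after Tuesday is Saturday.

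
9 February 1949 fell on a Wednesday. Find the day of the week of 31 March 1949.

Thursday

February 1949: 28 − 9 = 19 days remain (1949 is not a leap year, so February has 28 days).
March 1–31, 1949: 31 days.
Total: 19 + 31 = 50 days.
50 mod 7 = 1, so 1 day after Wednesday is Thursday.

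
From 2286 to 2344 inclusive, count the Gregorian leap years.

14

Years divisible by 4: 2288, 2292, …, 2344 — 15 in all.
Of these, 2300 is divisible by 100 but not 400, so not leap.
Leap years: 15 − 1 = 14.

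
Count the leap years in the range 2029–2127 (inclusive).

23

Years divisible by 4: 2032, 2036, …, 2124 — 24 in all.
Of these, 2100 is divisible by 100 but not 400, so not leap.
Leap years: 24 − 1 = 23.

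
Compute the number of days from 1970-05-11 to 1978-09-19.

From May 11, 1970 to May 11, 1978: 8 years, of which 2 contain a Feb 29 — 6×365 + 2×366 = 2922 days.
May 1978: 31 − 11 = 20 days remain.
Then June (30), July (31), August (31): 30 + 31 + 31 = 92 days.
September 1–19, 1978: 19 days.
Residual: 131 days.
Total: 3053 days.

3053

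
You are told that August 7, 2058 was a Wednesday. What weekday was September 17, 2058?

August 2058: 31 − 7 = 24 days remain.
September 1–17, 2058: 17 days.
Total: 24 + 17 = 41 days.
41 mod 7 = 6, so 6 days after Wednesday is Tuesday.

Tuesday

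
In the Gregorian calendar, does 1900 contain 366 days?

No

1900 is not a leap year (divisible by 100 but not 400).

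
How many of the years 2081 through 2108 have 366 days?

Years divisible by 4 in [2081, 2108]: 2084, 2088, 2092, 2096, 2100, 2104, 2108.
Of these, 2100 is divisible by 100 but not 400, so not leap.
Leap years: 7 − 1 = 6.

6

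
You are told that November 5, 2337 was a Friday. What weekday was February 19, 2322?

Count forward from the earlier date (February 19, 2322) to the later (November 5, 2337):
Day-of-year of February 19, 2322: 50.
Day-of-year of November 5, 2337: 309.
2322 has 365 days, so 365 − 50 = 315 days remain in 2322.
Full years 2323–2336: 10 common + 4 leap = 10×365 + 4×366 = 5114 days.
Total: 315 + 5114 + 309 = 5738 days.
5738 mod 7 = 5, so 5 days before Friday is Sunday.

Sunday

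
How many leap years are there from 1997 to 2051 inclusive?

Years divisible by 4: 2000, 2004, …, 2048 — 13 in all.
2000 is divisible by 400, so still leap.
No century exceptions apply. Count: 13.

13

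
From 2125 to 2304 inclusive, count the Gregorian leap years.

43

Years divisible by 4: 2128, 2132, …, 2304 — 45 in all.
Of these, 2200, 2300 are divisible by 100 but not 400, so not leap.
Leap years: 45 − 2 = 43.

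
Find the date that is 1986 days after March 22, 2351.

August 28, 2356

Count 1986 days after March 22, 2351:
Day-of-year of March 22, 2351: 81.
Day-of-year of August 28, 2356: 241.
2351 has 365 days, so 365 − 81 = 284 days remain in 2351.
Full years: 2352: 366; 2353: 365; 2354: 365; 2355: 365. Sum = 1461.
Total: 284 + 1461 + 241 = 1986 days.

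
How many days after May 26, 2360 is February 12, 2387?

9758

Day-of-year of May 26, 2360: 147.
Day-of-year of February 12, 2387: 43.
2360 has 366 days, so 366 − 147 = 219 days remain in 2360.
Full years 2361–2386: 20 common + 6 leap = 20×365 + 6×366 = 9496 days.
Total: 219 + 9496 + 43 = 9758 days.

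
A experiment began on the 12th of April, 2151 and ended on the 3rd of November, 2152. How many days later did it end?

April 2151: 30 − 12 = 18 days remain.
Then 18 full months totalling 550 days.
November 1–3, 2152: 3 days.
Total: 18 + 550 + 3 = 571 days.

571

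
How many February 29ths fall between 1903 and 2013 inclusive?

Years divisible by 4: 1904, 1908, …, 2012 — 28 in all.
2000 is divisible by 400, so still leap.
No century exceptions apply. Count: 28.

28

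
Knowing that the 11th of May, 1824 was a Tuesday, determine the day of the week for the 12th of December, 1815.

Tuesday

Count forward from the earlier date (December 12, 1815) to the later (May 11, 1824):
Day-of-year of December 12, 1815: 346.
Day-of-year of May 11, 1824: 132.
1815 has 365 days, so 365 − 346 = 19 days remain in 1815.
Full years 1816–1823: 6 common + 2 leap = 6×365 + 2×366 = 2922 days.
Total: 19 + 2922 + 132 = 3073 days.
3073 is a multiple of 7, so the 12th of December, 1815 falls on the same weekday: Tuesday.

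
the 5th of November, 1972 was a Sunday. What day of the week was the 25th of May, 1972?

Count forward from the earlier date (May 25, 1972) to the later (November 5, 1972):
May 1972: 31 − 25 = 6 days remain.
Then June (30), July (31), August (31), September (30), October (31): 30 + 31 + 31 + 30 + 31 = 153 days.
November 1–5, 1972: 5 days.
Total: 6 + 153 + 5 = 164 days.
164 mod 7 = 3, so 3 days before Sunday is Thursday.

Thursday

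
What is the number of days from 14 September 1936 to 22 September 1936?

8

Within September 1936: 22 − 14 = 8 days.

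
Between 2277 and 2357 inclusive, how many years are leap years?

Years divisible by 4: 2280, 2284, …, 2356 — 20 in all.
Of these, 2300 is divisible by 100 but not 400, so not leap.
Leap years: 20 − 1 = 19.

19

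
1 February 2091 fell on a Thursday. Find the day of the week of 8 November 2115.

Friday

Day-of-year of February 1, 2091: 32.
Day-of-year of November 8, 2115: 312.
2091 has 365 days, so 365 − 32 = 333 days remain in 2091.
Full years 2092–2114: 18 common + 5 leap = 18×365 + 5×366 = 8400 days.
Total: 333 + 8400 + 312 = 9045 days.
9045 mod 7 = 1, so 1 day after Thursday is Friday.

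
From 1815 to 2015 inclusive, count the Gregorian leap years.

49

Years divisible by 4: 1816, 1820, …, 2012 — 50 in all.
Of these, 1900 is divisible by 100 but not 400, so not leap.
2000 is divisible by 400, so still leap.
Leap years: 50 − 1 = 49.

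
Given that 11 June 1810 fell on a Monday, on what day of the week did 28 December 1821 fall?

Friday

Day-of-year of June 11, 1810: 162.
Day-of-year of December 28, 1821: 362.
1810 has 365 days, so 365 − 162 = 203 days remain in 1810.
Full years 1811–1820: 7 common + 3 leap = 7×365 + 3×366 = 3653 days.
Total: 203 + 3653 + 362 = 4218 days.
4218 mod 7 = 4, so 4 days after Monday is Friday.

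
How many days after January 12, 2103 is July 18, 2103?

January 2103: 31 − 12 = 19 days remain.
Then February 2103 (28), March (31), April (30), May (31), June (30): 28 + 31 + 30 + 31 + 30 = 150 days.
July 1–18, 2103: 18 days.
Total: 19 + 150 + 18 = 187 days.

187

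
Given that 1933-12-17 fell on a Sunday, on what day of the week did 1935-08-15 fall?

December 1933: 31 − 17 = 14 days remain.
Then 19 full months totalling 577 days.
August 1–15, 1935: 15 days.
Total: 14 + 577 + 15 = 606 days.
606 mod 7 = 4, so 4 days after Sunday is Thursday.

Thursday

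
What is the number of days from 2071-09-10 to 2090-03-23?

From September 10, 2071 to September 10, 2089: 18 years, of which 5 contain a Feb 29 — 13×365 + 5×366 = 6575 days.
September 2089: 30 − 10 = 20 days remain.
Then October (31), November (30), December (31), January (31), February 2090 (28): 31 + 30 + 31 + 31 + 28 = 151 days.
March 1–23, 2090: 23 days.
Residual: 194 days.
Total: 6769 days.

6769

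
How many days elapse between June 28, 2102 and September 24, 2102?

June 2102: 30 − 28 = 2 days remain.
Then July (31), August (31): 31 + 31 = 62 days.
September 1–24, 2102: 24 days.
Total: 2 + 62 + 24 = 88 days.

88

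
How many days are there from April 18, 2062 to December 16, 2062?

April 2062: 30 − 18 = 12 days remain.
Then May (31), June (30), July (31), August (31), September (30), October (31), November (30): 31 + 30 + 31 + 31 + 30 + 31 + 30 = 214 days.
December 1–16, 2062: 16 days.
Total: 12 + 214 + 16 = 242 days.

242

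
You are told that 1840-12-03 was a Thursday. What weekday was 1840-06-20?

Saturday

Count forward from the earlier date (June 20, 1840) to the later (December 3, 1840):
June 1840: 30 − 20 = 10 days remain.
Then July (31), August (31), September (30), October (31), November (30): 31 + 31 + 30 + 31 + 30 = 153 days.
December 1–3, 1840: 3 days.
Total: 10 + 153 + 3 = 166 days.
166 mod 7 = 5, so 5 days before Thursday is Saturday.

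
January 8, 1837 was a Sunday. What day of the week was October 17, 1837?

January 1837: 31 − 8 = 23 days remain.
Then February 1837 (28), March (31), April (30), May (31), June (30), July (31), August (31), September (30): 28 + 31 + 30 + 31 + 30 + 31 + 31 + 30 = 242 days.
October 1–17, 1837: 17 days.
Total: 23 + 242 + 17 = 282 days.
282 mod 7 = 2, so 2 days after Sunday is Tuesday.

Tuesday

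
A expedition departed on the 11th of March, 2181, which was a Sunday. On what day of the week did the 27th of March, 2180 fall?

Count forward from the earlier date (March 27, 2180) to the later (March 11, 2181):
March 2180: 31 − 27 = 4 days remain.
Then 11 full months totalling 334 days.
March 1–11, 2181: 11 days.
Residual: 349 days.
Total: 349 days.
349 mod 7 = 6, so 6 days before Sunday is Monday.

Monday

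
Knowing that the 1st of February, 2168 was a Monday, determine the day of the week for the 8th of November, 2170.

Thursday

February 1, 2168 → February 1, 2169: 366 days (2168 is a leap year).
February 1, 2169 → February 1, 2170: 365 days.
February 2170: 28 − 1 = 27 days remain (2170 is not a leap year, so February has 28 days).
Then March (31), April (30), May (31), June (30), July (31), August (31), September (30), October (31): 31 + 30 + 31 + 30 + 31 + 31 + 30 + 31 = 245 days.
November 1–8, 2170: 8 days.
Residual: 280 days.
Total: 1011 days.
1011 mod 7 = 3, so 3 days after Monday is Thursday.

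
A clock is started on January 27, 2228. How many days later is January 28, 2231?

1097

January 27, 2228 → January 27, 2229: 366 days (2228 is a leap year).
January 27, 2229 → January 27, 2230: 365 days.
January 27, 2230 → January 27, 2231: 365 days.
Within January 2231: 28 − 27 = 1 day.
Total: 1097 days.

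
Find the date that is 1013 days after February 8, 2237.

November 18, 2239

Count 1013 days after February 8, 2237:
February 8, 2237 → February 8, 2238: 365 days.
February 8, 2238 → February 8, 2239: 365 days.
February 2239: 28 − 8 = 20 days remain (2239 is not a leap year, so February has 28 days).
Then March (31), April (30), May (31), June (30), July (31), August (31), September (30), October (31): 31 + 30 + 31 + 30 + 31 + 31 + 30 + 31 = 245 days.
November 1–18, 2239: 18 days.
Residual: 283 days.
Total: 1013 days.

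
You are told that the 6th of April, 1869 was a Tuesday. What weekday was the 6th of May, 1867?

Count forward from the earlier date (May 6, 1867) to the later (April 6, 1869):
Day-of-year of May 6, 1867: 126.
Day-of-year of April 6, 1869: 96.
1867 has 365 days, so 365 − 126 = 239 days remain in 1867.
Full years: 1868: 366. Sum = 366.
Total: 239 + 366 + 96 = 701 days.
701 mod 7 = 1, so 1 day before Tuesday is Monday.

Monday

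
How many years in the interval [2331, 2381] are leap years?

Years divisible by 4: 2332, 2336, …, 2380 — 13 in all.
No century exceptions apply. Count: 13.

13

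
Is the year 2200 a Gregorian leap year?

No

2200 is not a leap year (divisible by 100 but not 400).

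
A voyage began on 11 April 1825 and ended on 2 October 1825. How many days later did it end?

174

April 1825: 30 − 11 = 19 days remain.
Then May (31), June (30), July (31), August (31), September (30): 31 + 30 + 31 + 31 + 30 = 153 days.
October 1–2, 1825: 2 days.
Total: 19 + 153 + 2 = 174 days.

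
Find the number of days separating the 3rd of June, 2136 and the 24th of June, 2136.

21

Within June 2136: 24 − 3 = 21 days.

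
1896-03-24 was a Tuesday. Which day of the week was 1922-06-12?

Monday

From March 24, 1896 to March 24, 1922: 26 years, of which 5 contain a Feb 29 — 21×365 + 5×366 = 9495 days.
(1900 is not a leap year (divisible by 100 but not 400).)
March 1922: 31 − 24 = 7 days remain.
Then April (30), May (31): 30 + 31 = 61 days.
June 1–12, 1922: 12 days.
Residual: 80 days.
Total: 9575 days.
9575 mod 7 = 6, so 6 days after Tuesday is Monday.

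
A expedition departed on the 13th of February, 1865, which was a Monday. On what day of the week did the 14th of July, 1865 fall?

Friday

February 1865: 28 − 13 = 15 days remain (1865 is not a leap year, so February has 28 days).
Then March (31), April (30), May (31), June (30): 31 + 30 + 31 + 30 = 122 days.
July 1–14, 1865: 14 days.
Total: 15 + 122 + 14 = 151 days.
151 mod 7 = 4, so 4 days after Monday is Friday.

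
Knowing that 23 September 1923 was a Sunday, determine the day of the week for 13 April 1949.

Wednesday

Day-of-year of September 23, 1923: 266.
Day-of-year of April 13, 1949: 103.
1923 has 365 days, so 365 − 266 = 99 days remain in 1923.
Full years 1924–1948: 18 common + 7 leap = 18×365 + 7×366 = 9132 days.
Total: 99 + 9132 + 103 = 9334 days.
9334 mod 7 = 3, so 3 days after Sunday is Wednesday.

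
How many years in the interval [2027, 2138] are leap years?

27

Years divisible by 4: 2028, 2032, …, 2136 — 28 in all.
Of these, 2100 is divisible by 100 but not 400, so not leap.
Leap years: 28 − 1 = 27.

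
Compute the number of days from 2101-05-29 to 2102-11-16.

May 2101: 31 − 29 = 2 days remain.
Then 17 full months totalling 518 days.
November 1–16, 2102: 16 days.
Total: 2 + 518 + 16 = 536 days.

536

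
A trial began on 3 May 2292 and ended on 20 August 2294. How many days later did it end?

May 2292: 31 − 3 = 28 days remain.
Then 26 full months totalling 791 days.
August 1–20, 2294: 20 days.
Total: 28 + 791 + 20 = 839 days.

839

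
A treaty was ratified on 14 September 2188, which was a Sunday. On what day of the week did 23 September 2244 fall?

Monday

Day-of-year of September 14, 2188: 258.
Day-of-year of September 23, 2244: 267.
2188 has 366 days, so 366 − 258 = 108 days remain in 2188.
Full years 2189–2243: 43 common + 12 leap = 43×365 + 12×366 = 20087 days.
Total: 108 + 20087 + 267 = 20462 days.
20462 mod 7 = 1, so 1 day after Sunday is Monday.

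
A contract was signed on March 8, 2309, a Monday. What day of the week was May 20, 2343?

From March 8, 2309 to March 8, 2343: 34 years, of which 8 contain a Feb 29 — 26×365 + 8×366 = 12418 days.
March 2343: 31 − 8 = 23 days remain.
Then April (30): 30 days.
May 1–20, 2343: 20 days.
Residual: 73 days.
Total: 12491 days.
12491 mod 7 = 3, so 3 days after Monday is Thursday.

Thursday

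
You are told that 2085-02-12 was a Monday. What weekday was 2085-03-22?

February 2085: 28 − 12 = 16 days remain (2085 is not a leap year, so February has 28 days).
March 1–22, 2085: 22 days.
Total: 16 + 22 = 38 days.
38 mod 7 = 3, so 3 days after Monday is Thursday.

Thursday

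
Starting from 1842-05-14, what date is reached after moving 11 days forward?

1842-05-25

Count 11 days after May 14, 1842:
Within May 1842: 25 − 14 = 11 days.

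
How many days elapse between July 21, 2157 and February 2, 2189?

From July 21, 2157 to July 21, 2188: 31 years, of which 8 contain a Feb 29 — 23×365 + 8×366 = 11323 days.
July 2188: 31 − 21 = 10 days remain.
Then August (31), September (30), October (31), November (30), December (31), January (31): 31 + 30 + 31 + 30 + 31 + 31 = 184 days.
February 1–2, 2189: 2 days (2189 is not a leap year).
Residual: 196 days.
Total: 11519 days.

11519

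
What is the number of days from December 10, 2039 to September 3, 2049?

From December 10, 2039 to December 10, 2048: 9 years, of which 3 contain a Feb 29 — 6×365 + 3×366 = 3288 days.
December 2048: 31 − 10 = 21 days remain.
Then January (31), February 2049 (28), March (31), April (30), May (31), June (30), July (31), August (31): 31 + 28 + 31 + 30 + 31 + 30 + 31 + 31 = 243 days.
September 1–3, 2049: 3 days.
Residual: 267 days.
Total: 3555 days.

3555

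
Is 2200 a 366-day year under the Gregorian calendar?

2200 is not a leap year (divisible by 100 but not 400).

No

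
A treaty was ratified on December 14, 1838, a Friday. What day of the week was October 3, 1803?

Count forward from the earlier date (October 3, 1803) to the later (December 14, 1838):
Day-of-year of October 3, 1803: 276.
Day-of-year of December 14, 1838: 348.
1803 has 365 days, so 365 − 276 = 89 days remain in 1803.
Full years 1804–1837: 25 common + 9 leap = 25×365 + 9×366 = 12419 days.
Total: 89 + 12419 + 348 = 12856 days.
12856 mod 7 = 4, so 4 days before Friday is Monday.

Monday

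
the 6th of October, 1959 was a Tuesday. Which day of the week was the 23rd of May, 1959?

Count forward from the earlier date (May 23, 1959) to the later (October 6, 1959):
May 1959: 31 − 23 = 8 days remain.
Then June (30), July (31), August (31), September (30): 30 + 31 + 31 + 30 = 122 days.
October 1–6, 1959: 6 days.
Total: 8 + 122 + 6 = 136 days.
136 mod 7 = 3, so 3 days before Tuesday is Saturday.

Saturday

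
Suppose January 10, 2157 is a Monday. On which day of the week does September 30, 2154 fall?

Count forward from the earlier date (September 30, 2154) to the later (January 10, 2157):
September 30, 2154 → September 30, 2155: 365 days.
September 30, 2155 → September 30, 2156: 366 days (2156 is a leap year).
September 2156: 30 − 30 = 0 days remain.
Then October (31), November (30), December (31): 31 + 30 + 31 = 92 days.
January 1–10, 2157: 10 days.
Residual: 102 days.
Total: 833 days.
833 is a multiple of 7, so September 30, 2154 falls on the same weekday: Monday.

Monday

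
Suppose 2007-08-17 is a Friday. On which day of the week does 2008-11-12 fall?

Wednesday

August 2007: 31 − 17 = 14 days remain.
Then 14 full months totalling 427 days.
November 1–12, 2008: 12 days.
Total: 14 + 427 + 12 = 453 days.
453 mod 7 = 5, so 5 days after Friday is Wednesday.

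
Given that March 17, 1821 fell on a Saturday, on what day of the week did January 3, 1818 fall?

Count forward from the earlier date (January 3, 1818) to the later (March 17, 1821):
Day-of-year of January 3, 1818: 3.
Day-of-year of March 17, 1821: 76.
1818 has 365 days, so 365 − 3 = 362 days remain in 1818.
Full years: 1819: 365; 1820: 366. Sum = 731.
Total: 362 + 731 + 76 = 1169 days.
1169 is a multiple of 7, so January 3, 1818 falls on the same weekday: Saturday.

Saturday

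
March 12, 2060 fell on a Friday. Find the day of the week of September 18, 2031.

Count forward from the earlier date (September 18, 2031) to the later (March 12, 2060):
Day-of-year of September 18, 2031: 261.
Day-of-year of March 12, 2060: 72.
2031 has 365 days, so 365 − 261 = 104 days remain in 2031.
Full years 2032–2059: 21 common + 7 leap = 21×365 + 7×366 = 10227 days.
Total: 104 + 10227 + 72 = 10403 days.
10403 mod 7 = 1, so 1 day before Friday is Thursday.

Thursday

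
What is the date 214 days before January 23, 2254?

June 23, 2253

Count 214 days before January 23, 2254:
June 2253: 30 − 23 = 7 days remain.
Then July (31), August (31), September (30), October (31), November (30), December (31): 31 + 31 + 30 + 31 + 30 + 31 = 184 days.
January 1–23, 2254: 23 days.
Residual: 214 days.
Total: 214 days.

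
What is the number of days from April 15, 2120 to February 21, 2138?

From April 15, 2120 to April 15, 2137: 17 years, of which 4 contain a Feb 29 — 13×365 + 4×366 = 6209 days.
April 2137: 30 − 15 = 15 days remain.
Then 9 full months totalling 276 days.
February 1–21, 2138: 21 days (2138 is not a leap year).
Residual: 312 days.
Total: 6521 days.

6521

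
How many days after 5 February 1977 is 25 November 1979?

Day-of-year of February 5, 1977: 36.
Day-of-year of November 25, 1979: 329.
1977 has 365 days, so 365 − 36 = 329 days remain in 1977.
Full years: 1978: 365. Sum = 365.
Total: 329 + 365 + 329 = 1023 days.

1023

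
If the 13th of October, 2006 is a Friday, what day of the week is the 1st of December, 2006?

October 2006: 31 − 13 = 18 days remain.
Then November (30): 30 days.
December 1, 2006: 1 day.
Total: 18 + 30 + 1 = 49 days.
49 is a multiple of 7, so the 1st of December, 2006 falls on the same weekday: Friday.

Friday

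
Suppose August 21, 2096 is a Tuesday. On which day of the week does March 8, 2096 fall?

Thursday

Count forward from the earlier date (March 8, 2096) to the later (August 21, 2096):
March 2096: 31 − 8 = 23 days remain.
Then April (30), May (31), June (30), July (31): 30 + 31 + 30 + 31 = 122 days.
August 1–21, 2096: 21 days.
Total: 23 + 122 + 21 = 166 days.
166 mod 7 = 5, so 5 days before Tuesday is Thursday.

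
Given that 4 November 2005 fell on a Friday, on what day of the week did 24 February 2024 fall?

Saturday

From November 4, 2005 to November 4, 2023: 18 years, of which 4 contain a Feb 29 — 14×365 + 4×366 = 6574 days.
November 2023: 30 − 4 = 26 days remain.
Then December (31), January (31): 31 + 31 = 62 days.
February 1–24, 2024: 24 days (2024 is a leap year).
Residual: 112 days.
Total: 6686 days.
6686 mod 7 = 1, so 1 day after Friday is Saturday.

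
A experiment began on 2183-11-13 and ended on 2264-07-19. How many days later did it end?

Day-of-year of November 13, 2183: 317.
Day-of-year of July 19, 2264: 201.
2183 has 365 days, so 365 − 317 = 48 days remain in 2183.
Full years 2184–2263: 61 common + 19 leap = 61×365 + 19×366 = 29219 days.
Total: 48 + 29219 + 201 = 29468 days.

29468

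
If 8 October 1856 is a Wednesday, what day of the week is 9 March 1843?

Thursday

Count forward from the earlier date (March 9, 1843) to the later (October 8, 1856):
From March 9, 1843 to March 9, 1856: 13 years, of which 4 contain a Feb 29 — 9×365 + 4×366 = 4749 days.
March 1856: 31 − 9 = 22 days remain.
Then April (30), May (31), June (30), July (31), August (31), September (30): 30 + 31 + 30 + 31 + 31 + 30 = 183 days.
October 1–8, 1856: 8 days.
Residual: 213 days.
Total: 4962 days.
4962 mod 7 = 6, so 6 days before Wednesday is Thursday.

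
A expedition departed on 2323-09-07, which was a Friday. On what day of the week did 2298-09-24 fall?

Saturday

Count forward from the earlier date (September 24, 2298) to the later (September 7, 2323):
Day-of-year of September 24, 2298: 267.
Day-of-year of September 7, 2323: 250.
2298 has 365 days, so 365 − 267 = 98 days remain in 2298.
Full years 2299–2322: 19 common + 5 leap = 19×365 + 5×366 = 8765 days.
Total: 98 + 8765 + 250 = 9113 days.
9113 mod 7 = 6, so 6 days before Friday is Saturday.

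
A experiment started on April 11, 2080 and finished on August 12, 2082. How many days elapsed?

April 11, 2080 → April 11, 2081: 365 days.
April 11, 2081 → April 11, 2082: 365 days.
April 2082: 30 − 11 = 19 days remain.
Then May (31), June (30), July (31): 31 + 30 + 31 = 92 days.
August 1–12, 2082: 12 days.
Residual: 123 days.
Total: 853 days.

853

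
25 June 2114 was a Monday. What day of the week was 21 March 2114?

Count forward from the earlier date (March 21, 2114) to the later (June 25, 2114):
March 2114: 31 − 21 = 10 days remain.
Then April (30), May (31): 30 + 31 = 61 days.
June 1–25, 2114: 25 days.
Total: 10 + 61 + 25 = 96 days.
96 mod 7 = 5, so 5 days before Monday is Wednesday.

Wednesday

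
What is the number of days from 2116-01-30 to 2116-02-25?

January 2116: 31 − 30 = 1 day remains.
February 1–25, 2116: 25 days (2116 is a leap year).
Total: 1 + 25 = 26 days.

26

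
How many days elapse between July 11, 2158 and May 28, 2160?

July 2158: 31 − 11 = 20 days remain.
Then 21 full months totalling 639 days.
May 1–28, 2160: 28 days.
Total: 20 + 639 + 28 = 687 days.

687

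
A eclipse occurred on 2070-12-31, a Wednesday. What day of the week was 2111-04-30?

Thursday

Day-of-year of December 31, 2070: 365.
Day-of-year of April 30, 2111: 120.
2070 has 365 days, so 365 − 365 = 0 days remain in 2070.
Full years 2071–2110: 31 common + 9 leap = 31×365 + 9×366 = 14609 days.
Total: 0 + 14609 + 120 = 14729 days.
14729 mod 7 = 1, so 1 day after Wednesday is Thursday.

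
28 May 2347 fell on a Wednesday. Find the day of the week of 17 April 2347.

Thursday

Count forward from the earlier date (April 17, 2347) to the later (May 28, 2347):
April 2347: 30 − 17 = 13 days remain.
May 1–28, 2347: 28 days.
Total: 13 + 28 = 41 days.
41 mod 7 = 6, so 6 days before Wednesday is Thursday.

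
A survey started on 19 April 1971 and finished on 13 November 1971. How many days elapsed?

208

April 1971: 30 − 19 = 11 days remain.
Then May (31), June (30), July (31), August (31), September (30), October (31): 31 + 30 + 31 + 31 + 30 + 31 = 184 days.
November 1–13, 1971: 13 days.
Total: 11 + 184 + 13 = 208 days.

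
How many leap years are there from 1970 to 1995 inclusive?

6

Years divisible by 4 in [1970, 1995]: 1972, 1976, 1980, 1984, 1988, 1992.
No century exceptions apply. Count: 6.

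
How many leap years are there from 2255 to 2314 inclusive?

14

Years divisible by 4: 2256, 2260, …, 2312 — 15 in all.
Of these, 2300 is divisible by 100 but not 400, so not leap.
Leap years: 15 − 1 = 14.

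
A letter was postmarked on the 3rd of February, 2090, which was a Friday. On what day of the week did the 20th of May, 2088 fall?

Count forward from the earlier date (May 20, 2088) to the later (February 3, 2090):
May 2088: 31 − 20 = 11 days remain.
Then 20 full months totalling 610 days.
February 1–3, 2090: 3 days (2090 is not a leap year).
Total: 11 + 610 + 3 = 624 days.
624 mod 7 = 1, so 1 day before Friday is Thursday.

Thursday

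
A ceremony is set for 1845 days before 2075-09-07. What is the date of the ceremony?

2070-08-19

Count 1845 days before September 7, 2075:
Day-of-year of August 19, 2070: 231.
Day-of-year of September 7, 2075: 250.
2070 has 365 days, so 365 − 231 = 134 days remain in 2070.
Full years: 2071: 365; 2072: 366; 2073: 365; 2074: 365. Sum = 1461.
Total: 134 + 1461 + 250 = 1845 days.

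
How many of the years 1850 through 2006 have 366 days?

Years divisible by 4: 1852, 1856, …, 2004 — 39 in all.
Of these, 1900 is divisible by 100 but not 400, so not leap.
2000 is divisible by 400, so still leap.
Leap years: 39 − 1 = 38.

38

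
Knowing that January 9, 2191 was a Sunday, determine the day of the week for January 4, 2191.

Tuesday

Count forward from the earlier date (January 4, 2191) to the later (January 9, 2191):
Within January 2191: 9 − 4 = 5 days.
5 mod 7 = 5, so 5 days before Sunday is Tuesday.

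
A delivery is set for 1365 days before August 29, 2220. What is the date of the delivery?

December 3, 2216

Count 1365 days before August 29, 2220:
December 3, 2216 → December 3, 2217: 365 days.
December 3, 2217 → December 3, 2218: 365 days.
December 3, 2218 → December 3, 2219: 365 days.
December 2219: 31 − 3 = 28 days remain.
Then January (31), February 2220 (29), March (31), April (30), May (31), June (30), July (31): 31 + 29 + 31 + 30 + 31 + 30 + 31 = 213 days.
August 1–29, 2220: 29 days.
Residual: 270 days.
Total: 1365 days.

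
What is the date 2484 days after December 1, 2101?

September 19, 2108

Count 2484 days after December 1, 2101:
Day-of-year of December 1, 2101: 335.
Day-of-year of September 19, 2108: 263.
2101 has 365 days, so 365 − 335 = 30 days remain in 2101.
Full years: 2102: 365; 2103: 365; 2104: 366; 2105: 365; 2106: 365; 2107: 365. Sum = 2191.
Total: 30 + 2191 + 263 = 2484 days.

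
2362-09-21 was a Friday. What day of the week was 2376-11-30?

Tuesday

From September 21, 2362 to September 21, 2376: 14 years, of which 4 contain a Feb 29 — 10×365 + 4×366 = 5114 days.
September 2376: 30 − 21 = 9 days remain.
Then October (31): 31 days.
November 1–30, 2376: 30 days.
Residual: 70 days.
Total: 5184 days.
5184 mod 7 = 4, so 4 days after Friday is Tuesday.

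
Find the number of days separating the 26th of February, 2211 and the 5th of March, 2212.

Day-of-year of February 26, 2211: 57.
Day-of-year of March 5, 2212: 65.
2211 has 365 days, so 365 − 57 = 308 days remain in 2211.
Total: 308 + 65 = 373 days.

373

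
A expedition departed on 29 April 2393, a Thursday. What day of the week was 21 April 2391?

Sunday

Count forward from the earlier date (April 21, 2391) to the later (April 29, 2393):
Day-of-year of April 21, 2391: 111.
Day-of-year of April 29, 2393: 119.
2391 has 365 days, so 365 − 111 = 254 days remain in 2391.
Full years: 2392: 366. Sum = 366.
Total: 254 + 366 + 119 = 739 days.
739 mod 7 = 4, so 4 days before Thursday is Sunday.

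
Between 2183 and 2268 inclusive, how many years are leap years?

Years divisible by 4: 2184, 2188, …, 2268 — 22 in all.
Of these, 2200 is divisible by 100 but not 400, so not leap.
Leap years: 22 − 1 = 21.

21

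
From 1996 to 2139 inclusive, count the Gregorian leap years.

Years divisible by 4: 1996, 2000, …, 2136 — 36 in all.
Of these, 2100 is divisible by 100 but not 400, so not leap.
2000 is divisible by 400, so still leap.
Leap years: 36 − 1 = 35.

35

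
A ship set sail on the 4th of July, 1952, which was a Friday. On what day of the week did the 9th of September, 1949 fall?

Friday

Count forward from the earlier date (September 9, 1949) to the later (July 4, 1952):
September 9, 1949 → September 9, 1950: 365 days.
September 9, 1950 → September 9, 1951: 365 days.
September 1951: 30 − 9 = 21 days remain.
Then 9 full months totalling 274 days.
July 1–4, 1952: 4 days.
Residual: 299 days.
Total: 1029 days.
1029 is a multiple of 7, so the 9th of September, 1949 falls on the same weekday: Friday.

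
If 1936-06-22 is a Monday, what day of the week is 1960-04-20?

From June 22, 1936 to June 22, 1959: 23 years, of which 5 contain a Feb 29 — 18×365 + 5×366 = 8400 days.
June 1959: 30 − 22 = 8 days remain.
Then 9 full months totalling 275 days.
April 1–20, 1960: 20 days.
Residual: 303 days.
Total: 8703 days.
8703 mod 7 = 2, so 2 days after Monday is Wednesday.

Wednesday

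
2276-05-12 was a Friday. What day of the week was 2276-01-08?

Count forward from the earlier date (January 8, 2276) to the later (May 12, 2276):
January 2276: 31 − 8 = 23 days remain.
Then February 2276 (29), March (31), April (30): 29 + 31 + 30 = 90 days.
May 1–12, 2276: 12 days.
Total: 23 + 90 + 12 = 125 days.
125 mod 7 = 6, so 6 days before Friday is Saturday.

Saturday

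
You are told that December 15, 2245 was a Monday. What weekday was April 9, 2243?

Sunday

Count forward from the earlier date (April 9, 2243) to the later (December 15, 2245):
Day-of-year of April 9, 2243: 99.
Day-of-year of December 15, 2245: 349.
2243 has 365 days, so 365 − 99 = 266 days remain in 2243.
Full years: 2244: 366. Sum = 366.
Total: 266 + 366 + 349 = 981 days.
981 mod 7 = 1, so 1 day before Monday is Sunday.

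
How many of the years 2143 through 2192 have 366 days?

Years divisible by 4: 2144, 2148, …, 2192 — 13 in all.
No century exceptions apply. Count: 13.

13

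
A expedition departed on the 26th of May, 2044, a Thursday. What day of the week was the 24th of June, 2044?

May 2044: 31 − 26 = 5 days remain.
June 1–24, 2044: 24 days.
Total: 5 + 24 = 29 days.
29 mod 7 = 1, so 1 day after Thursday is Friday.

Friday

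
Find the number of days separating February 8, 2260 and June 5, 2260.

February 2260: 29 − 8 = 21 days remain (2260 is a leap year, so February has 29 days).
Then March (31), April (30), May (31): 31 + 30 + 31 = 92 days.
June 1–5, 2260: 5 days.
Total: 21 + 92 + 5 = 118 days.

118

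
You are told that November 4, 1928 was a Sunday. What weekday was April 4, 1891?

Saturday

Count forward from the earlier date (April 4, 1891) to the later (November 4, 1928):
Day-of-year of April 4, 1891: 94.
Day-of-year of November 4, 1928: 309.
1891 has 365 days, so 365 − 94 = 271 days remain in 1891.
Full years 1892–1927: 28 common + 8 leap = 28×365 + 8×366 = 13148 days.
Total: 271 + 13148 + 309 = 13728 days.
13728 mod 7 = 1, so 1 day before Sunday is Saturday.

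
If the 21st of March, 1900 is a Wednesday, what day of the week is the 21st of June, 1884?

Saturday

Count forward from the earlier date (June 21, 1884) to the later (March 21, 1900):
Day-of-year of June 21, 1884: 173.
Day-of-year of March 21, 1900: 80.
1884 has 366 days, so 366 − 173 = 193 days remain in 1884.
Full years 1885–1899: 12 common + 3 leap = 12×365 + 3×366 = 5478 days.
Total: 193 + 5478 + 80 = 5751 days.
5751 mod 7 = 4, so 4 days before Wednesday is Saturday.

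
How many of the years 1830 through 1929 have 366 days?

Years divisible by 4: 1832, 1836, …, 1928 — 25 in all.
Of these, 1900 is divisible by 100 but not 400, so not leap.
Leap years: 25 − 1 = 24.

24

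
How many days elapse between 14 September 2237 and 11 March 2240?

Day-of-year of September 14, 2237: 257.
Day-of-year of March 11, 2240: 71.
2237 has 365 days, so 365 − 257 = 108 days remain in 2237.
Full years: 2238: 365; 2239: 365. Sum = 730.
Total: 108 + 730 + 71 = 909 days.

909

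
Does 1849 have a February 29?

1849 is not a leap year.

No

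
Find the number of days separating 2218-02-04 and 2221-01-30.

February 4, 2218 → February 4, 2219: 365 days.
February 4, 2219 → February 4, 2220: 365 days.
February 2220: 29 − 4 = 25 days remain (2220 is a leap year, so February has 29 days).
Then 10 full months totalling 306 days.
January 1–30, 2221: 30 days.
Residual: 361 days.
Total: 1091 days.

1091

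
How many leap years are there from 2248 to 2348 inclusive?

25

Years divisible by 4: 2248, 2252, …, 2348 — 26 in all.
Of these, 2300 is divisible by 100 but not 400, so not leap.
Leap years: 26 − 1 = 25.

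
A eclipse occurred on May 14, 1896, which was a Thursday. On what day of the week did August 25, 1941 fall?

Monday

From May 14, 1896 to May 14, 1941: 45 years, of which 10 contain a Feb 29 — 35×365 + 10×366 = 16435 days.
(1900 is not a leap year (divisible by 100 but not 400).)
May 1941: 31 − 14 = 17 days remain.
Then June (30), July (31): 30 + 31 = 61 days.
August 1–25, 1941: 25 days.
Residual: 103 days.
Total: 16538 days.
16538 mod 7 = 4, so 4 days after Thursday is Monday.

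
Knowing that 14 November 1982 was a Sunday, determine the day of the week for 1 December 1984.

Day-of-year of November 14, 1982: 318.
Day-of-year of December 1, 1984: 336.
1982 has 365 days, so 365 − 318 = 47 days remain in 1982.
Full years: 1983: 365. Sum = 365.
Total: 47 + 365 + 336 = 748 days.
748 mod 7 = 6, so 6 days after Sunday is Saturday.

Saturday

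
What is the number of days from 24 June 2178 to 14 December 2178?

June 2178: 30 − 24 = 6 days remain.
Then July (31), August (31), September (30), October (31), November (30): 31 + 31 + 30 + 31 + 30 = 153 days.
December 1–14, 2178: 14 days.
Total: 6 + 153 + 14 = 173 days.

173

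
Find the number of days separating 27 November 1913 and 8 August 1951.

From November 27, 1913 to November 27, 1950: 37 years, of which 9 contain a Feb 29 — 28×365 + 9×366 = 13514 days.
November 1950: 30 − 27 = 3 days remain.
Then December (31), January (31), February 1951 (28), March (31), April (30), May (31), June (30), July (31): 31 + 31 + 28 + 31 + 30 + 31 + 30 + 31 = 243 days.
August 1–8, 1951: 8 days.
Residual: 254 days.
Total: 13768 days.

13768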